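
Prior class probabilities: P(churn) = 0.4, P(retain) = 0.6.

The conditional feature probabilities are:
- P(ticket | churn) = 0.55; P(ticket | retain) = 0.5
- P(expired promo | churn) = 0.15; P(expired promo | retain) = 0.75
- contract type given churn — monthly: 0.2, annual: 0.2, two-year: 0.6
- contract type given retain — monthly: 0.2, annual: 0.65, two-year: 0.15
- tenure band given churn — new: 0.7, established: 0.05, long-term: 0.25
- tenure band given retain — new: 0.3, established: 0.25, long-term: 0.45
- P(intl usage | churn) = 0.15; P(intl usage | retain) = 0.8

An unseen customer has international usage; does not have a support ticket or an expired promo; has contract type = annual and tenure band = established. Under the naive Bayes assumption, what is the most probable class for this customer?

churn: 0.4 × (1−0.55) × (1−0.15) × 0.2 × 0.05 × 0.15 = 0.0002295
retain: 0.6 × (1−0.5) × (1−0.75) × 0.65 × 0.25 × 0.8 = 0.00975
Highest score → retain.

retain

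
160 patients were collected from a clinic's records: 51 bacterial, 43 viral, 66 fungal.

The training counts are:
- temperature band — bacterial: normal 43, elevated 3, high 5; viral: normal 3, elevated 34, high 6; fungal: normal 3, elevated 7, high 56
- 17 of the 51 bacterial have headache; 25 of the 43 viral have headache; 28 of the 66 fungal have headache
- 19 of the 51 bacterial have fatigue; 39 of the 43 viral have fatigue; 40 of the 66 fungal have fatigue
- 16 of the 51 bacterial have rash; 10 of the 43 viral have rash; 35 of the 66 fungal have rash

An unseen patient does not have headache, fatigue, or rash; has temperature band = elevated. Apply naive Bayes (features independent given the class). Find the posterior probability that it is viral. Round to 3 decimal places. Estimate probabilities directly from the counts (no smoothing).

0.387

bacterial: (51/160) × (3/51) × (34/51) × (32/51) × (35/51) ≈ 0.00538255
viral: (43/160) × (34/43) × (18/43) × (4/43) × (33/43) ≈ 0.00635038
fungal: (66/160) × (7/66) × (38/66) × (26/66) × (31/66) ≈ 0.00466085
P(viral | x) = 0.00635038 / 0.01639378 ≈ 0.387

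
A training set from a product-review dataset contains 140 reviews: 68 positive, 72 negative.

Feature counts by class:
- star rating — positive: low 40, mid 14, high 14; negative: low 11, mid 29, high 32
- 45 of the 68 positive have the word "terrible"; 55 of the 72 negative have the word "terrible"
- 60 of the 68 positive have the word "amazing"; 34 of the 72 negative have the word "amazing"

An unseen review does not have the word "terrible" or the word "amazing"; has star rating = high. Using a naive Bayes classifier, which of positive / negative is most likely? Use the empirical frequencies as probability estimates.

negative

positive: (68/140) × (14/68) × (23/68) × (8/68) ≈ 0.00397924
negative: (72/140) × (32/72) × (17/72) × (38/72) ≈ 0.0284832
Highest score → negative.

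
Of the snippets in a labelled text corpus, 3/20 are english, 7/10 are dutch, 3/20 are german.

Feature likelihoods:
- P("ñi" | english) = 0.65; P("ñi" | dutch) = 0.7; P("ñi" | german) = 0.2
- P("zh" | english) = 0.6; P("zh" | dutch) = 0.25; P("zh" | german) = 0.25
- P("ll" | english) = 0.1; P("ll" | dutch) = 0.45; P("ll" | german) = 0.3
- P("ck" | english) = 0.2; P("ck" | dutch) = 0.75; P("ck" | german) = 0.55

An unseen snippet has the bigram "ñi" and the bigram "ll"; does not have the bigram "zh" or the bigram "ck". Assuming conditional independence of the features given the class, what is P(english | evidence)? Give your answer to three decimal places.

0.066

english: 0.15 × 0.65 × (1−0.6) × 0.1 × (1−0.2) = 0.00312
dutch: 0.7 × 0.7 × (1−0.25) × 0.45 × (1−0.75) = 0.04134375
german: 0.15 × 0.2 × (1−0.25) × 0.3 × (1−0.55) = 0.0030375
P(english | x) = 0.00312 / 0.04750125 ≈ 0.066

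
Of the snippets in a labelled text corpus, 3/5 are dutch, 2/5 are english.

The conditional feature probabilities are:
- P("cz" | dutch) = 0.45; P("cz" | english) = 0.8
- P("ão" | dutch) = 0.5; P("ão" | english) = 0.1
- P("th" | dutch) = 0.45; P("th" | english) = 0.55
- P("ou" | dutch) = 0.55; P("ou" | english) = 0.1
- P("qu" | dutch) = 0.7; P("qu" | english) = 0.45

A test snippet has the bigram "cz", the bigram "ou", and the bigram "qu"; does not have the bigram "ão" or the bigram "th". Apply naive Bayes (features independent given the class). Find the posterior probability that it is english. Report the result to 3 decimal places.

dutch: 0.6 × 0.45 × (1−0.5) × (1−0.45) × 0.55 × 0.7 = 0.02858625
english: 0.4 × 0.8 × (1−0.1) × (1−0.55) × 0.1 × 0.45 = 0.005832
P(english | x) = 0.005832 / 0.03441825 ≈ 0.169

0.169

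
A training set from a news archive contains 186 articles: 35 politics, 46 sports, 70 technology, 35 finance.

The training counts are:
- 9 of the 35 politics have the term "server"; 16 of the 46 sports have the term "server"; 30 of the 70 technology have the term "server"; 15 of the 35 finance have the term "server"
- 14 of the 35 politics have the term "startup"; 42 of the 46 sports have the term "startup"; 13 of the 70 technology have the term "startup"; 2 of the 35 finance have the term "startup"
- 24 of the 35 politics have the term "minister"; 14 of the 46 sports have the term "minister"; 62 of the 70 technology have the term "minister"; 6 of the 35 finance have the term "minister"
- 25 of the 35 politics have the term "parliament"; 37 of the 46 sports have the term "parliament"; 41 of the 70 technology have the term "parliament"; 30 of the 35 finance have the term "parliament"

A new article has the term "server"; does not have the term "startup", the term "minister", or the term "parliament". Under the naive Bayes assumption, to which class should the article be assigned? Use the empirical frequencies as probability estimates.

finance

politics: (35/186) × (9/35) × (21/35) × (11/35) × (10/35) ≈ 0.00260698
sports: (46/186) × (16/46) × (4/46) × (32/46) × (9/46) ≈ 0.00101809
technology: (70/186) × (30/70) × (57/70) × (8/70) × (29/70) ≈ 0.00621838
finance: (35/186) × (15/35) × (33/35) × (29/35) × (5/35) ≈ 0.00900028
Highest score → finance.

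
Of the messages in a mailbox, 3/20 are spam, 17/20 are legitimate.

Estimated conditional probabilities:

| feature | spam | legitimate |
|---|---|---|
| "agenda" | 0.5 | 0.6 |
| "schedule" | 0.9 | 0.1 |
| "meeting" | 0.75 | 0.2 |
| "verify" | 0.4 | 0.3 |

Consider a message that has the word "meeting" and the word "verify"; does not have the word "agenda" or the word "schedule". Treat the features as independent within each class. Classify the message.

legitimate

spam: 0.15 × (1−0.5) × (1−0.9) × 0.75 × 0.4 = 0.00225
legitimate: 0.85 × (1−0.6) × (1−0.1) × 0.2 × 0.3 = 0.01836
Highest score → legitimate.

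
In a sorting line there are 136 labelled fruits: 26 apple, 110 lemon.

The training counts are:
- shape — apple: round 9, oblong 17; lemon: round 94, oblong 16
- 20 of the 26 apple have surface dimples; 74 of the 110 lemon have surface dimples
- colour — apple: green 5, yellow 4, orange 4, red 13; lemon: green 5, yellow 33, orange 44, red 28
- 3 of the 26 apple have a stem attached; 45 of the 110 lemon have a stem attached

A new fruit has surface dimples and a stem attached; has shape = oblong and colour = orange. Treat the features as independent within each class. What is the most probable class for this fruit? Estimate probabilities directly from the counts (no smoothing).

apple: (26/136) × (17/26) × (20/26) × (4/26) × (3/26) ≈ 0.00170687
lemon: (110/136) × (16/110) × (74/110) × (44/110) × (45/110) ≈ 0.0129509
Highest score → lemon.

lemon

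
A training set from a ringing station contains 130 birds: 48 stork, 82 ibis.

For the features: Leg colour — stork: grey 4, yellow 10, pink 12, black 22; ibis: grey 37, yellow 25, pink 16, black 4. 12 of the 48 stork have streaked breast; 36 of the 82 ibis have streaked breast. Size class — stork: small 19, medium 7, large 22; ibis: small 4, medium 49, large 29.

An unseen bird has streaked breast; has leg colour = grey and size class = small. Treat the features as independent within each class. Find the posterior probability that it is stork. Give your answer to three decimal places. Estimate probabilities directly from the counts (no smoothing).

0.333

stork: (48/130) × (4/48) × (12/48) × (19/48) ≈ 0.00304487
ibis: (82/130) × (37/82) × (36/82) × (4/82) ≈ 0.00609527
P(stork | x) = 0.00304487 / 0.00914014 ≈ 0.333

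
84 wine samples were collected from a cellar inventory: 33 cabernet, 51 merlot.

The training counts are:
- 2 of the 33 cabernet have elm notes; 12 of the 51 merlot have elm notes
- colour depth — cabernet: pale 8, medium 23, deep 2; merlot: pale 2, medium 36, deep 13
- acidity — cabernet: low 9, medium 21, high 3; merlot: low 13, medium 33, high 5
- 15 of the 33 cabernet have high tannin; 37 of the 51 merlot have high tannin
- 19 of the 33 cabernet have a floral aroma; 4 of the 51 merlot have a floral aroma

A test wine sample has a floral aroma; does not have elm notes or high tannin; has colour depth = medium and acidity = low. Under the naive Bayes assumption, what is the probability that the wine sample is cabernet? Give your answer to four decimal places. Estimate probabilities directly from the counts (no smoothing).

cabernet: (33/84) × (31/33) × (23/33) × (9/33) × (18/33) × (19/33) ≈ 0.0220304
merlot: (51/84) × (39/51) × (36/51) × (13/51) × (14/51) × (4/51) ≈ 0.00179862
P(cabernet | x) = 0.0220304 / 0.02382902 ≈ 0.9245

0.9245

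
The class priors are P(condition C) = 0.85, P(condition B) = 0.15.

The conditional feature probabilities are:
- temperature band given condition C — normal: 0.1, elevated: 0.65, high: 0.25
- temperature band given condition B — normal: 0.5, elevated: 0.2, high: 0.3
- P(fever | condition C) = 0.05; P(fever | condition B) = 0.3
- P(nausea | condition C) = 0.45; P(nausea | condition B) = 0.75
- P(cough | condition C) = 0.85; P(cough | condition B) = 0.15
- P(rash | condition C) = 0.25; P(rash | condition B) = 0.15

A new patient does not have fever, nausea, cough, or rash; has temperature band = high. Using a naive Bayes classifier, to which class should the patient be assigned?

condition C

condition C: 0.85 × 0.25 × (1−0.05) × (1−0.45) × (1−0.85) × (1−0.25) = 0.012491015625
condition B: 0.15 × 0.3 × (1−0.3) × (1−0.75) × (1−0.15) × (1−0.15) = 0.0056896875
Highest score → condition C.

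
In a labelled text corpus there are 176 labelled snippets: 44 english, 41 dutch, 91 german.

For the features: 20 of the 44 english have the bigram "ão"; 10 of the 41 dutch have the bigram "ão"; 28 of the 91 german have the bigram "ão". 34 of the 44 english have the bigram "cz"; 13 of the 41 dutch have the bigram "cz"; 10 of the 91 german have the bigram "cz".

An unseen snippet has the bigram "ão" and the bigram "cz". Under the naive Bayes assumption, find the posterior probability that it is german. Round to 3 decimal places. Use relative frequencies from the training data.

0.142

english: (44/176) × (20/44) × (34/44) ≈ 0.0878099
dutch: (41/176) × (10/41) × (13/41) ≈ 0.0180155
german: (91/176) × (28/91) × (10/91) ≈ 0.0174825
P(german | x) = 0.0174825 / 0.1233079 ≈ 0.142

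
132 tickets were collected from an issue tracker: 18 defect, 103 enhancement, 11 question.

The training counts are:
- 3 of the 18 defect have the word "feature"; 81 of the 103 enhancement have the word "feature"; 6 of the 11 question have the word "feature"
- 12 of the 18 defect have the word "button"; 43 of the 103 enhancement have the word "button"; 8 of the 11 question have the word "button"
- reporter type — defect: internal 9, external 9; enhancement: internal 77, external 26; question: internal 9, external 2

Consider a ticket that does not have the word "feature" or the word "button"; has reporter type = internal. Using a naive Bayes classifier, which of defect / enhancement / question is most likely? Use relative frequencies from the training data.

defect: (18/132) × (15/18) × (6/18) × (9/18) ≈ 0.0189394
enhancement: (103/132) × (22/103) × (60/103) × (77/103) ≈ 0.0725799
question: (11/132) × (5/11) × (3/11) × (9/11) ≈ 0.00845229
Highest score → enhancement.

enhancement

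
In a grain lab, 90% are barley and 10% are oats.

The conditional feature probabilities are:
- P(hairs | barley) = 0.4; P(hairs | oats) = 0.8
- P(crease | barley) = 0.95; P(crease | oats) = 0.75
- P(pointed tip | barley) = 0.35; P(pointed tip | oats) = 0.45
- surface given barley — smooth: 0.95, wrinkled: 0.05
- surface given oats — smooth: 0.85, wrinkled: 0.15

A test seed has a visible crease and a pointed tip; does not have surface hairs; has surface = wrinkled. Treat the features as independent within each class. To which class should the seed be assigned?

barley

barley: 0.9 × (1−0.4) × 0.95 × 0.35 × 0.05 = 0.0089775
oats: 0.1 × (1−0.8) × 0.75 × 0.45 × 0.15 = 0.0010125
Highest score → barley.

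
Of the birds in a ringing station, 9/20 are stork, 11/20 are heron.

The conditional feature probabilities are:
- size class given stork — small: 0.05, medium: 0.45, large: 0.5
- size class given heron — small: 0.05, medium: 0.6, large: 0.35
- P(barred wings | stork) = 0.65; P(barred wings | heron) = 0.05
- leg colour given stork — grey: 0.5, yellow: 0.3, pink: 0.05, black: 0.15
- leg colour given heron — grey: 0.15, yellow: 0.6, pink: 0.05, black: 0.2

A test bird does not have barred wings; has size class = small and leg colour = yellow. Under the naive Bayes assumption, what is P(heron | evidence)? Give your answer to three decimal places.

0.869

stork: 0.45 × 0.05 × (1−0.65) × 0.3 = 0.0023625
heron: 0.55 × 0.05 × (1−0.05) × 0.6 = 0.015675
P(heron | x) = 0.015675 / 0.0180375 ≈ 0.869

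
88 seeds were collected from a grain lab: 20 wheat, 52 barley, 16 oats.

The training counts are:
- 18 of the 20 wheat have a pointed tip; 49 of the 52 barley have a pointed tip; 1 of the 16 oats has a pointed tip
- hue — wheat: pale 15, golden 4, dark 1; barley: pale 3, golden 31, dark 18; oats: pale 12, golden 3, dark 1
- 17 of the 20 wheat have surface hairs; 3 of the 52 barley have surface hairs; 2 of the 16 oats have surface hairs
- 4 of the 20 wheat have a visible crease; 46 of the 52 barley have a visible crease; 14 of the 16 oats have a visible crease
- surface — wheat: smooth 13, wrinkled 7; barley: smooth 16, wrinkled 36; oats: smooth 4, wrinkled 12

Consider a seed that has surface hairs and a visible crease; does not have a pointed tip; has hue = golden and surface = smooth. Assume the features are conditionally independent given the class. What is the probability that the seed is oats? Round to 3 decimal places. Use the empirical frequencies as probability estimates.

wheat: (20/88) × (2/20) × (4/20) × (17/20) × (4/20) × (13/20) ≈ 0.000502273
barley: (52/88) × (3/52) × (31/52) × (3/52) × (46/52) × (16/52) ≈ 0.000319143
oats: (16/88) × (15/16) × (3/16) × (2/16) × (14/16) × (4/16) ≈ 0.000873912
P(oats | x) = 0.000873912 / 0.001695328 ≈ 0.515

0.515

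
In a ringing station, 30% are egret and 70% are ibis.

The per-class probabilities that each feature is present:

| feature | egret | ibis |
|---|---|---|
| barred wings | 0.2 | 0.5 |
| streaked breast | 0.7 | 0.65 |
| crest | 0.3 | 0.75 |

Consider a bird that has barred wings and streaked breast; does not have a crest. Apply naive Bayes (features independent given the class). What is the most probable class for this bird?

egret: 0.3 × 0.2 × 0.7 × (1−0.3) = 0.0294
ibis: 0.7 × 0.5 × 0.65 × (1−0.75) = 0.056875
Highest score → ibis.

ibis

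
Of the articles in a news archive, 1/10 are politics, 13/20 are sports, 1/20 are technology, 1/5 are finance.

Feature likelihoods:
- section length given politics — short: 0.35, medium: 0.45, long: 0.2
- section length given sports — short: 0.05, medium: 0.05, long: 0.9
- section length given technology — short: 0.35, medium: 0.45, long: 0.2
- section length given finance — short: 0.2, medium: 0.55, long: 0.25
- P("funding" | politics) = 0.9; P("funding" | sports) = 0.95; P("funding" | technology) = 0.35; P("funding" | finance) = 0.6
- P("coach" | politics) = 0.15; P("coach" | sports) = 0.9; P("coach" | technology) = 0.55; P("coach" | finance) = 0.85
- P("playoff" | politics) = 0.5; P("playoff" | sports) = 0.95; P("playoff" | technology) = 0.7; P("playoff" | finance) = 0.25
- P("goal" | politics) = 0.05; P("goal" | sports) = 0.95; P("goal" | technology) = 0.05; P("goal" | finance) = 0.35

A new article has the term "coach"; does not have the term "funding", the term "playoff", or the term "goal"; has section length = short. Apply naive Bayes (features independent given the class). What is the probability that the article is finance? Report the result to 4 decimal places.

0.7651

politics: 0.1 × 0.35 × (1−0.9) × 0.15 × (1−0.5) × (1−0.05) = 0.000249375
sports: 0.65 × 0.05 × (1−0.95) × 0.9 × (1−0.95) × (1−0.95) = 0.00000365625
technology: 0.05 × 0.35 × (1−0.35) × 0.55 × (1−0.7) × (1−0.05) = 0.00178303125
finance: 0.2 × 0.2 × (1−0.6) × 0.85 × (1−0.25) × (1−0.35) = 0.00663
P(finance | x) = 0.00663 / 0.0086660625 ≈ 0.7651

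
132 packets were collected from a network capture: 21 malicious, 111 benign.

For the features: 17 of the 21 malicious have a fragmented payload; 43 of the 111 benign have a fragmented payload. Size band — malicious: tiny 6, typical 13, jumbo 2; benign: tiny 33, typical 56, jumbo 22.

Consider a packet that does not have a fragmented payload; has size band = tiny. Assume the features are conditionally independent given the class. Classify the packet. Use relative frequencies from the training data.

malicious: (21/132) × (4/21) × (6/21) ≈ 0.00865801
benign: (111/132) × (68/111) × (33/111) ≈ 0.153153
Highest score → benign.

benign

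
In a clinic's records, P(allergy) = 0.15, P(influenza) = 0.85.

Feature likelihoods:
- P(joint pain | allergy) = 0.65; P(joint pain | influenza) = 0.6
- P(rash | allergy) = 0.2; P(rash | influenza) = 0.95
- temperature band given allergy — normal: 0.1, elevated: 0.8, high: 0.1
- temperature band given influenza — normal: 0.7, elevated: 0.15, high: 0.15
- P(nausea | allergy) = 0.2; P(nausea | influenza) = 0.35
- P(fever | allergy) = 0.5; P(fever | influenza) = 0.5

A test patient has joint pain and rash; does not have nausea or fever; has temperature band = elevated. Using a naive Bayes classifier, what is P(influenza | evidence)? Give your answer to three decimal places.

allergy: 0.15 × 0.65 × 0.2 × 0.8 × (1−0.2) × (1−0.5) = 0.00624
influenza: 0.85 × 0.6 × 0.95 × 0.15 × (1−0.35) × (1−0.5) = 0.023619375
P(influenza | x) = 0.023619375 / 0.029859375 ≈ 0.791

0.791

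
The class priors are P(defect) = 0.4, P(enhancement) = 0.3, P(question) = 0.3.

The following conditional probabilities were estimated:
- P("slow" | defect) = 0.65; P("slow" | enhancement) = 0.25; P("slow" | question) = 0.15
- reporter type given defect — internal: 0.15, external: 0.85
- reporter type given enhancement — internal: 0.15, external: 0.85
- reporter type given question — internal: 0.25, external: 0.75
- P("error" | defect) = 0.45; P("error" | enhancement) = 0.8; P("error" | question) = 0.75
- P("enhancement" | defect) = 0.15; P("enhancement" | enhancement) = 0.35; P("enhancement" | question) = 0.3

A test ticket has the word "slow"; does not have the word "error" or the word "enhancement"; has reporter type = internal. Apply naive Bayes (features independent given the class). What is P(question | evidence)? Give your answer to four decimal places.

0.0909

defect: 0.4 × 0.65 × 0.15 × (1−0.45) × (1−0.15) = 0.0182325
enhancement: 0.3 × 0.25 × 0.15 × (1−0.8) × (1−0.35) = 0.0014625
question: 0.3 × 0.15 × 0.25 × (1−0.75) × (1−0.3) = 0.00196875
P(question | x) = 0.00196875 / 0.02166375 ≈ 0.0909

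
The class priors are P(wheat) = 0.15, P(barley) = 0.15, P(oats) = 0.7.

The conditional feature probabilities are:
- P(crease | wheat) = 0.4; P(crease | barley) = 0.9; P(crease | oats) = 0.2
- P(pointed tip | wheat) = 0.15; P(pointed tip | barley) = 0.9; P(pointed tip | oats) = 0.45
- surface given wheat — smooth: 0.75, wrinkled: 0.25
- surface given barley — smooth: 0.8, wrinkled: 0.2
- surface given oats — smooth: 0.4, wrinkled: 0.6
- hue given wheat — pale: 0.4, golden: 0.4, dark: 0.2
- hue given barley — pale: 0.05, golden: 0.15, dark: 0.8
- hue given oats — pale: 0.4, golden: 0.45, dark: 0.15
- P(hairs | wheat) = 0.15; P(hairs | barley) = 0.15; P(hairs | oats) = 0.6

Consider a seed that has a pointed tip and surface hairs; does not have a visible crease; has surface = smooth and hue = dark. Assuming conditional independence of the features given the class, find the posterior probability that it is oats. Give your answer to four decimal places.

0.8501

wheat: 0.15 × (1−0.4) × 0.15 × 0.75 × 0.2 × 0.15 = 0.00030375
barley: 0.15 × (1−0.9) × 0.9 × 0.8 × 0.8 × 0.15 = 0.001296
oats: 0.7 × (1−0.2) × 0.45 × 0.4 × 0.15 × 0.6 = 0.009072
P(oats | x) = 0.009072 / 0.01067175 ≈ 0.8501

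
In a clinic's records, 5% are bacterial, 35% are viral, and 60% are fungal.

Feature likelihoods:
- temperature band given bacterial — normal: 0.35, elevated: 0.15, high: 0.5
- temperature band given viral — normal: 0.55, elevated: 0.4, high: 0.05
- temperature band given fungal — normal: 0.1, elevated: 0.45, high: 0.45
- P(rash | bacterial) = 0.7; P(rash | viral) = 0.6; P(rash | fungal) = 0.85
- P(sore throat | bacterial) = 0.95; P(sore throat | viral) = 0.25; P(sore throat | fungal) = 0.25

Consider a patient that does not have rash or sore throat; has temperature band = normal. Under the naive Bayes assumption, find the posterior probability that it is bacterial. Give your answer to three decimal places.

0.004

bacterial: 0.05 × 0.35 × (1−0.7) × (1−0.95) = 0.0002625
viral: 0.35 × 0.55 × (1−0.6) × (1−0.25) = 0.05775
fungal: 0.6 × 0.1 × (1−0.85) × (1−0.25) = 0.00675
P(bacterial | x) = 0.0002625 / 0.0647625 ≈ 0.004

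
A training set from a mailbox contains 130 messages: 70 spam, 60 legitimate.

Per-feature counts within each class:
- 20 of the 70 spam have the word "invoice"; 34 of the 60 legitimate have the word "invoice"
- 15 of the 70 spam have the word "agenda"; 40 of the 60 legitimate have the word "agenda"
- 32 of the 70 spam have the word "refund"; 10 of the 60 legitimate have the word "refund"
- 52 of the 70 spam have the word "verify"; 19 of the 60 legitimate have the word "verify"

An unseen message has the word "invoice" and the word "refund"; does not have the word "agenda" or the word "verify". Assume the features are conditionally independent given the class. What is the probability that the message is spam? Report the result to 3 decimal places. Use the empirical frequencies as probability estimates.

spam: (70/130) × (20/70) × (55/70) × (32/70) × (18/70) ≈ 0.0142095
legitimate: (60/130) × (34/60) × (20/60) × (10/60) × (41/60) ≈ 0.00992877
P(spam | x) = 0.0142095 / 0.02413827 ≈ 0.589

0.589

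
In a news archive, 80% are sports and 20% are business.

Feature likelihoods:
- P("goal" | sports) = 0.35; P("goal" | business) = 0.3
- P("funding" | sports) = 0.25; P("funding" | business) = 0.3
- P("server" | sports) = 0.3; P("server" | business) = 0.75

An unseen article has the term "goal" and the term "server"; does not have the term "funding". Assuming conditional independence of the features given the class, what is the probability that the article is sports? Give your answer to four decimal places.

sports: 0.8 × 0.35 × (1−0.25) × 0.3 = 0.063
business: 0.2 × 0.3 × (1−0.3) × 0.75 = 0.0315
P(sports | x) = 0.063 / 0.0945 ≈ 0.6667

0.6667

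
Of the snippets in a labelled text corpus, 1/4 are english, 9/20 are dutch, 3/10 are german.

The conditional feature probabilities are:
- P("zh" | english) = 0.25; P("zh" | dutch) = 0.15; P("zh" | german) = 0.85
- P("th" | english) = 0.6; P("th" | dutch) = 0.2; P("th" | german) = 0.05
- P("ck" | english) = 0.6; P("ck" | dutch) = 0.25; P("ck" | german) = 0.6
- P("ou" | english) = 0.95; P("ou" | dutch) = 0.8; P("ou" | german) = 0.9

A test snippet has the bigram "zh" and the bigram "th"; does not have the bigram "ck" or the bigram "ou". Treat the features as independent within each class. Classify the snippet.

english: 0.25 × 0.25 × 0.6 × (1−0.6) × (1−0.95) = 0.00075
dutch: 0.45 × 0.15 × 0.2 × (1−0.25) × (1−0.8) = 0.002025
german: 0.3 × 0.85 × 0.05 × (1−0.6) × (1−0.9) = 0.00051
Highest score → dutch.

dutch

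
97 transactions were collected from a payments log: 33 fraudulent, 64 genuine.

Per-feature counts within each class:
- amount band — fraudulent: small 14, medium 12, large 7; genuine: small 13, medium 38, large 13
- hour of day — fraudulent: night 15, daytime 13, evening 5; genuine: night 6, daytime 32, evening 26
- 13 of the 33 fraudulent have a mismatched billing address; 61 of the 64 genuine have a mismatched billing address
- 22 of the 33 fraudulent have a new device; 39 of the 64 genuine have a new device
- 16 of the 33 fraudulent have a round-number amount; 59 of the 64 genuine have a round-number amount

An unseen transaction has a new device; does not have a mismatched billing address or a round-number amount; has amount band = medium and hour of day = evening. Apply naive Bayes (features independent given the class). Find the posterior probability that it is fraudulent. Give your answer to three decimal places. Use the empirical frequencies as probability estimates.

0.917

fraudulent: (33/97) × (12/33) × (5/33) × (20/33) × (22/33) × (17/33) ≈ 0.00390144
genuine: (64/97) × (38/64) × (26/64) × (3/64) × (39/64) × (5/64) ≈ 0.000355158
P(fraudulent | x) = 0.00390144 / 0.004256598 ≈ 0.917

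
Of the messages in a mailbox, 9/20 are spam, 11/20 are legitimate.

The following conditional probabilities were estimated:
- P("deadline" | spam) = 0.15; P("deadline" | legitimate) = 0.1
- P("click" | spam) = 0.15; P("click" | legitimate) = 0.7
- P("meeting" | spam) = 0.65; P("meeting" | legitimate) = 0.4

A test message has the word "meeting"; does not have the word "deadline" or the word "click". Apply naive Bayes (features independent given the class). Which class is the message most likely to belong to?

spam

spam: 0.45 × (1−0.15) × (1−0.15) × 0.65 = 0.21133125
legitimate: 0.55 × (1−0.1) × (1−0.7) × 0.4 = 0.0594
Highest score → spam.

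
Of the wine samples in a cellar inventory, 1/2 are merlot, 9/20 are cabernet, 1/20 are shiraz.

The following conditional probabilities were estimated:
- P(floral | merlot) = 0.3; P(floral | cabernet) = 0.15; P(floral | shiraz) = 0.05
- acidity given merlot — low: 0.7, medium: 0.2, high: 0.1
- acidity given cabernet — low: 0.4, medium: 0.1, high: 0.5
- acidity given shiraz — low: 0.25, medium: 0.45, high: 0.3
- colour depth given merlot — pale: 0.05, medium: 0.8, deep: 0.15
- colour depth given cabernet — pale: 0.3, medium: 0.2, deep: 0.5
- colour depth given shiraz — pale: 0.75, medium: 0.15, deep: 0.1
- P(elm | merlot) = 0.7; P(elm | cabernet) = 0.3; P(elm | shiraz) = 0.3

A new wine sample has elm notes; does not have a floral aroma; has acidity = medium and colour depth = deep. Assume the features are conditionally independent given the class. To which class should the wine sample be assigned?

merlot

merlot: 0.5 × (1−0.3) × 0.2 × 0.15 × 0.7 = 0.00735
cabernet: 0.45 × (1−0.15) × 0.1 × 0.5 × 0.3 = 0.0057375
shiraz: 0.05 × (1−0.05) × 0.45 × 0.1 × 0.3 = 0.00064125
Highest score → merlot.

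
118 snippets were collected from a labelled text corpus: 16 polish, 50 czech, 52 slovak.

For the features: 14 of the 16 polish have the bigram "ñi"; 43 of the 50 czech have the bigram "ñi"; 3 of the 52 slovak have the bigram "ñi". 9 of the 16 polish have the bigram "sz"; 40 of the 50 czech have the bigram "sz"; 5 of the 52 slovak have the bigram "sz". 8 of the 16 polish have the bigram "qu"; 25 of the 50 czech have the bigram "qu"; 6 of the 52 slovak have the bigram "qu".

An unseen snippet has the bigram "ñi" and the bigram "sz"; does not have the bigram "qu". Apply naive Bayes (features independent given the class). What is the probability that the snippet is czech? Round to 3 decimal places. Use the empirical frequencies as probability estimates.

0.804

polish: (16/118) × (14/16) × (9/16) × (8/16) ≈ 0.0333686
czech: (50/118) × (43/50) × (40/50) × (25/50) ≈ 0.145763
slovak: (52/118) × (3/52) × (5/52) × (46/52) ≈ 0.00216252
P(czech | x) = 0.145763 / 0.18129412 ≈ 0.804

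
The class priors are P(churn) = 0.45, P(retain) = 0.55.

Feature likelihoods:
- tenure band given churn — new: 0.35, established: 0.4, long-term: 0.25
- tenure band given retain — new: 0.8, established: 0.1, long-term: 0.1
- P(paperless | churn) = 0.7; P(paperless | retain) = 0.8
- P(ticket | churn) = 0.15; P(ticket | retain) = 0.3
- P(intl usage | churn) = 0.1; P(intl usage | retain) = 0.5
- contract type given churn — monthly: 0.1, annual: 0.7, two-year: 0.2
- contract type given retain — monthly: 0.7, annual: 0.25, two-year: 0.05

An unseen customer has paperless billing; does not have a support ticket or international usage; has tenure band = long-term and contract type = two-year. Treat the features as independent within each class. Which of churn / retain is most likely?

churn: 0.45 × 0.25 × 0.7 × (1−0.15) × (1−0.1) × 0.2 = 0.01204875
retain: 0.55 × 0.1 × 0.8 × (1−0.3) × (1−0.5) × 0.05 = 0.00077
Highest score → churn.

churn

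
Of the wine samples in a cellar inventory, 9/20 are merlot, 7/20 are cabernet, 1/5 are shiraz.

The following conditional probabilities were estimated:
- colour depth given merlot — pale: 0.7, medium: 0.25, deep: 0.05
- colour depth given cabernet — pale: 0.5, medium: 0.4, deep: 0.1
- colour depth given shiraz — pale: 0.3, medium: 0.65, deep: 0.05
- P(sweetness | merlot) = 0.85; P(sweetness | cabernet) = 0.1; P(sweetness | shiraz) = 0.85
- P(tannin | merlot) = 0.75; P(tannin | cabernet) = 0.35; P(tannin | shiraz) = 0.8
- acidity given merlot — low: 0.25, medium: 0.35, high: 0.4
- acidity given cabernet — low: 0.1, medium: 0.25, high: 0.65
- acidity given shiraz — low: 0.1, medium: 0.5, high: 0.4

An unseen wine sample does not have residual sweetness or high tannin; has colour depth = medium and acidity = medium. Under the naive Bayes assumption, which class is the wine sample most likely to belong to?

merlot: 0.45 × 0.25 × (1−0.85) × (1−0.75) × 0.35 = 0.0014765625
cabernet: 0.35 × 0.4 × (1−0.1) × (1−0.35) × 0.25 = 0.020475
shiraz: 0.2 × 0.65 × (1−0.85) × (1−0.8) × 0.5 = 0.00195
Highest score → cabernet.

cabernet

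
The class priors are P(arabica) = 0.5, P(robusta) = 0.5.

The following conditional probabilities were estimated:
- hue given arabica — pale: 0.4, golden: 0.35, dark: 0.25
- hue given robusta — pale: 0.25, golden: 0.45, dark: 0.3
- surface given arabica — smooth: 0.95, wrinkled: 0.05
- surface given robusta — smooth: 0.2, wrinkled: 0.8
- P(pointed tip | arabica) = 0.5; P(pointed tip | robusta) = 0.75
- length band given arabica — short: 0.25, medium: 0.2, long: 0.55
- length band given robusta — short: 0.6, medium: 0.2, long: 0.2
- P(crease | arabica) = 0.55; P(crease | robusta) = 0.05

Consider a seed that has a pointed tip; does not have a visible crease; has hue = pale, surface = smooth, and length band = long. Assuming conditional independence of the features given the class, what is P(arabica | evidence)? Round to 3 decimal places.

arabica: 0.5 × 0.4 × 0.95 × 0.5 × 0.55 × (1−0.55) = 0.0235125
robusta: 0.5 × 0.25 × 0.2 × 0.75 × 0.2 × (1−0.05) = 0.0035625
P(arabica | x) = 0.0235125 / 0.027075 ≈ 0.868

0.868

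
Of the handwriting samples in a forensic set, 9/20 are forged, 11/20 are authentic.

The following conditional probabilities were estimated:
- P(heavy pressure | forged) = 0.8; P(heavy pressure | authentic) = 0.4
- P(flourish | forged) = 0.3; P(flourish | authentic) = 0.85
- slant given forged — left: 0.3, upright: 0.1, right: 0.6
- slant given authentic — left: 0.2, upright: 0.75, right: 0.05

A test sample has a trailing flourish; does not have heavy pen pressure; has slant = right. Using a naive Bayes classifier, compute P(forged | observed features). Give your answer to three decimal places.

forged: 0.45 × (1−0.8) × 0.3 × 0.6 = 0.0162
authentic: 0.55 × (1−0.4) × 0.85 × 0.05 = 0.014025
P(forged | x) = 0.0162 / 0.030225 ≈ 0.536

0.536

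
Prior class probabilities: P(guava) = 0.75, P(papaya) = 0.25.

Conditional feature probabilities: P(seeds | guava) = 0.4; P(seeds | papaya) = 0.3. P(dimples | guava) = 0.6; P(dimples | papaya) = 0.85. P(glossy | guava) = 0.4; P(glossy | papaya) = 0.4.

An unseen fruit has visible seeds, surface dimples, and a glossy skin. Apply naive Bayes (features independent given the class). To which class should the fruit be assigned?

guava

guava: 0.75 × 0.4 × 0.6 × 0.4 = 0.072
papaya: 0.25 × 0.3 × 0.85 × 0.4 = 0.0255
Highest score → guava.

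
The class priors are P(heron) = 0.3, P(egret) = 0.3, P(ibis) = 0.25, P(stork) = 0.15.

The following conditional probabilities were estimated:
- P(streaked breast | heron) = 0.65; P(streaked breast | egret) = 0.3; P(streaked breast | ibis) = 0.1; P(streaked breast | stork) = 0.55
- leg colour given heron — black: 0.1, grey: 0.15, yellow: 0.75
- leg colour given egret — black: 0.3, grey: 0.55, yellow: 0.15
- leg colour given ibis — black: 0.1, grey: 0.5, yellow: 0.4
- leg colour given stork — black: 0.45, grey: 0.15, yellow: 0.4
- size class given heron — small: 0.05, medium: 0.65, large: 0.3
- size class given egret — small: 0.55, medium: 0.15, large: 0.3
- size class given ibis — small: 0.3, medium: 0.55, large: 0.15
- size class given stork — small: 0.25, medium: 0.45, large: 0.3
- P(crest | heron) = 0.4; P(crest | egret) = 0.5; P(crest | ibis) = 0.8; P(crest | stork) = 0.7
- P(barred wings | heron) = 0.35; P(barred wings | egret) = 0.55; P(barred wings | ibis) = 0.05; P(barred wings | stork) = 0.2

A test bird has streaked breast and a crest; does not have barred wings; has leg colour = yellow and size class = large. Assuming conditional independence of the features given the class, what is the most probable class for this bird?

heron: 0.3 × 0.65 × 0.75 × 0.3 × 0.4 × (1−0.35) = 0.0114075
egret: 0.3 × 0.3 × 0.15 × 0.3 × 0.5 × (1−0.55) = 0.00091125
ibis: 0.25 × 0.1 × 0.4 × 0.15 × 0.8 × (1−0.05) = 0.00114
stork: 0.15 × 0.55 × 0.4 × 0.3 × 0.7 × (1−0.2) = 0.005544
Highest score → heron.

heron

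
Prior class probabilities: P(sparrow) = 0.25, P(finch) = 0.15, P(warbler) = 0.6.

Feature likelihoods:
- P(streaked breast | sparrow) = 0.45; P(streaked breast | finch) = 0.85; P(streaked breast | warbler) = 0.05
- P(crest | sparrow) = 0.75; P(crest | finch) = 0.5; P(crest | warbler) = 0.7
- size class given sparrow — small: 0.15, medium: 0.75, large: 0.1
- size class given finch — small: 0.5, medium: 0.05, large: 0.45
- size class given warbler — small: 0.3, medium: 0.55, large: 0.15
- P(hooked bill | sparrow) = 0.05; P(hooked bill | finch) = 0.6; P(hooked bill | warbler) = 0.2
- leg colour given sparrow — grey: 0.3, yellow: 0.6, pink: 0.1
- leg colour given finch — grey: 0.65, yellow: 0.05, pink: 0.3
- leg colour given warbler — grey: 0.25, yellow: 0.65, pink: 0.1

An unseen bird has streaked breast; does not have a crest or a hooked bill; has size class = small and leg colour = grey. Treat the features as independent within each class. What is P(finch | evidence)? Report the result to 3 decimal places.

sparrow: 0.25 × 0.45 × (1−0.75) × 0.15 × (1−0.05) × 0.3 = 0.00120234375
finch: 0.15 × 0.85 × (1−0.5) × 0.5 × (1−0.6) × 0.65 = 0.0082875
warbler: 0.6 × 0.05 × (1−0.7) × 0.3 × (1−0.2) × 0.25 = 0.00054
P(finch | x) = 0.0082875 / 0.01002984375 ≈ 0.826

0.826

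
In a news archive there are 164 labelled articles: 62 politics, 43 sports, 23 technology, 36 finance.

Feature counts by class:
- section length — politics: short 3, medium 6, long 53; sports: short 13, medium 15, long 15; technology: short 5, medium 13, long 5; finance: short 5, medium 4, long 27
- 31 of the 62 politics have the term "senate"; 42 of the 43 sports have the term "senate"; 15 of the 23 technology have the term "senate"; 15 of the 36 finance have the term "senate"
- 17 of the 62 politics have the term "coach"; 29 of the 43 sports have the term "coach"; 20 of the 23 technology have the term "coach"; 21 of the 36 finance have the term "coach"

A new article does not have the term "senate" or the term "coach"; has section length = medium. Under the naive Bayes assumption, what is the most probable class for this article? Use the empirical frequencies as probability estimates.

politics

politics: (62/164) × (6/62) × (31/62) × (45/62) ≈ 0.0132769
sports: (43/164) × (15/43) × (1/43) × (14/43) ≈ 0.00069253
technology: (23/164) × (13/23) × (8/23) × (3/23) ≈ 0.00359629
finance: (36/164) × (4/36) × (21/36) × (15/36) ≈ 0.00592818
Highest score → politics.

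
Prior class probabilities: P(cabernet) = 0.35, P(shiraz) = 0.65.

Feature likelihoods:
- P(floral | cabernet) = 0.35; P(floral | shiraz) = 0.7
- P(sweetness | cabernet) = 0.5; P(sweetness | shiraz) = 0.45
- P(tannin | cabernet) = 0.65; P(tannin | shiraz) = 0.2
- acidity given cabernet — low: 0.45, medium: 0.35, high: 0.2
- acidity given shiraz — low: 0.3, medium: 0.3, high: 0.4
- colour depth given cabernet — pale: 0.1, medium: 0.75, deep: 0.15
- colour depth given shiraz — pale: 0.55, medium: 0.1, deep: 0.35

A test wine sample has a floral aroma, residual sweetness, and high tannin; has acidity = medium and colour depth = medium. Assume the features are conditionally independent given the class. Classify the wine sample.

cabernet: 0.35 × 0.35 × 0.5 × 0.65 × 0.35 × 0.75 = 0.01045078125
shiraz: 0.65 × 0.7 × 0.45 × 0.2 × 0.3 × 0.1 = 0.0012285
Highest score → cabernet.

cabernet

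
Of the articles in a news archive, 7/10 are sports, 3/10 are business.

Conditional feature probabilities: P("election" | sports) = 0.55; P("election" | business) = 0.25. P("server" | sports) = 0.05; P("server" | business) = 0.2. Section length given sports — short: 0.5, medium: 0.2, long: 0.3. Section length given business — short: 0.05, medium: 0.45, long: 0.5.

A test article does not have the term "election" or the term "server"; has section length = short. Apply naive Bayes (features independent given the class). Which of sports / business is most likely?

sports: 0.7 × (1−0.55) × (1−0.05) × 0.5 = 0.149625
business: 0.3 × (1−0.25) × (1−0.2) × 0.05 = 0.009
Highest score → sports.

sports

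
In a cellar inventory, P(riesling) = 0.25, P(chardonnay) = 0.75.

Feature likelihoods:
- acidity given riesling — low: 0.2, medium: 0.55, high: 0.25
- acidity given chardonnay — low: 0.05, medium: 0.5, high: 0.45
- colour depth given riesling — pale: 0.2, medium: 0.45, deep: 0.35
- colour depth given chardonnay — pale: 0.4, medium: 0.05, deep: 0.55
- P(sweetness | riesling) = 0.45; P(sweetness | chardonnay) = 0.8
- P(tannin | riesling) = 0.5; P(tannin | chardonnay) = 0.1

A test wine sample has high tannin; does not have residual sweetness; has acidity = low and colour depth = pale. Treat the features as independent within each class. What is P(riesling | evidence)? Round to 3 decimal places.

riesling: 0.25 × 0.2 × 0.2 × (1−0.45) × 0.5 = 0.00275
chardonnay: 0.75 × 0.05 × 0.4 × (1−0.8) × 0.1 = 0.0003
P(riesling | x) = 0.00275 / 0.00305 ≈ 0.902

0.902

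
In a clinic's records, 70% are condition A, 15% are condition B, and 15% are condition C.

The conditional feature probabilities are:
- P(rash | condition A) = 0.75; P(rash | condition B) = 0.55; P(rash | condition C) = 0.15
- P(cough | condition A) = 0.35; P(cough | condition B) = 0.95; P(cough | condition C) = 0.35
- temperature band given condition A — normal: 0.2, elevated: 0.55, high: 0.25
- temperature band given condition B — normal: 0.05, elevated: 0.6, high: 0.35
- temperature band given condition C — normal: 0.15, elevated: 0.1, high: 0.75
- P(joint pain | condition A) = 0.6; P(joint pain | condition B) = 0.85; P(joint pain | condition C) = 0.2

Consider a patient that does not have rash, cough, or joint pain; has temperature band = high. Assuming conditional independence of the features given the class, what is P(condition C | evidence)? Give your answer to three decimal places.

condition A: 0.7 × (1−0.75) × (1−0.35) × 0.25 × (1−0.6) = 0.011375
condition B: 0.15 × (1−0.55) × (1−0.95) × 0.35 × (1−0.85) = 0.0001771875
condition C: 0.15 × (1−0.15) × (1−0.35) × 0.75 × (1−0.2) = 0.049725
P(condition C | x) = 0.049725 / 0.0612771875 ≈ 0.811

0.811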